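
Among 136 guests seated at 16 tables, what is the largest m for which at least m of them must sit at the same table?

9

If each of the 16 tables held at most 8, the total would be at most 16 × 8 = 128 < 136, a contradiction.
So at least one holds ⌈136/16⌉ = 9.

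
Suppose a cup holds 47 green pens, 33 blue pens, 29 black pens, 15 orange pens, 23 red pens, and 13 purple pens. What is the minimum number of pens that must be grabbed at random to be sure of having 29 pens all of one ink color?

In the worst case we take at most 28 of each ink color, but all 15 orange, all 23 red, and all 13 purple (fewer than 28), giving 28 + 28 + 28 + 15 + 23 + 13 = 135.
One more pen then forces some ink color to 29, so 135 + 1 = 136.

136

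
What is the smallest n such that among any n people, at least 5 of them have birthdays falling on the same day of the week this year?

29

There are 7 days of the week acting as pigeonholes.
With 7 × 4 = 28 people we could place exactly 4 in each, with no class reaching 5.
One more forces some class to hold 5, so 28 + 1 = 29.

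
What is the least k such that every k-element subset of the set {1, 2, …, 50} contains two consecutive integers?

26

Partition {1, …, 50} into 25 pairs: {1,2}, {3,4}, …, {49,50}.
Choosing 25 integers — say the 25 even numbers 2, 4, …, 50 — takes one from each pair and avoids the property.
Choosing 26 forces two into the same pair by pigeonhole, and those are consecutive. So 26.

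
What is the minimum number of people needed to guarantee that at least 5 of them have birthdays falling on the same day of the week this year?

29

There are 7 days of the week acting as pigeonholes.
With 7 × 4 = 28 people we could place exactly 4 in each, with no class reaching 5.
One more forces some class to hold 5, so 28 + 1 = 29.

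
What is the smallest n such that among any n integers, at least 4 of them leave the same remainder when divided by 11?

34

There are 11 residue classes modulo 11 acting as pigeonholes.
With 11 × 3 = 33 integers we could place exactly 3 in each, with no class reaching 4.
One more forces some class to hold 4, so 33 + 1 = 34.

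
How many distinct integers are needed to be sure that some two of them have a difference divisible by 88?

89

Two integers differ by a multiple of 88 exactly when they share a remainder mod 88.
There are 88 residue classes mod 88, so 88 integers can all lie in distinct classes.
One more integer must repeat a residue, giving a difference divisible by 88. So n = 88 + 1 = 89.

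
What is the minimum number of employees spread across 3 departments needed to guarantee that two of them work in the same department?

4

There are 3 departments acting as pigeonholes.
With 3 employees we could place one in each, avoiding any repeat.
One more forces some class to hold 2, so 3 + 1 = 4.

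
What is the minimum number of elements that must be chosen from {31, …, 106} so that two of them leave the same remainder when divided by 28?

Use the pigeonhole principle on residue classes: group the integers by remainder mod 28; there are 28 residue classes, each nonempty in this range.
Choosing one from each class (28 integers) avoids any shared remainder.
One more choice must repeat a class, so two differ by a multiple of 28. Hence 28 + 1 = 29.

29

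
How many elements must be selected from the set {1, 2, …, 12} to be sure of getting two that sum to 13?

7

Partition {1, …, 12} into 6 pairs: {1,12}, {2,11}, …, {6,7}.
Choosing 6 integers — say the integers 1 through 6 — takes one from each pair and avoids the property.
Choosing 7 forces two into the same pair by pigeonhole, and those sum to 13. So 7.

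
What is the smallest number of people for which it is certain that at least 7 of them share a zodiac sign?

73

There are 12 zodiac signs acting as pigeonholes.
With 12 × 6 = 72 people we could place exactly 6 in each, with no class reaching 7.
One more forces some class to hold 7, so 72 + 1 = 73.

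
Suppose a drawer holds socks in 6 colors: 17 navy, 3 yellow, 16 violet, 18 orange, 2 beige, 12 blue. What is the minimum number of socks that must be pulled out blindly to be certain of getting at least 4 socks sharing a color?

Treat the 6 colors as pigeonholes.
In the worst case we take at most 3 of each color, but all 2 beige (fewer than 3), giving 3 + 3 + 3 + 3 + 2 + 3 = 17.
One more sock then forces some color to 4, so 17 + 1 = 18.

18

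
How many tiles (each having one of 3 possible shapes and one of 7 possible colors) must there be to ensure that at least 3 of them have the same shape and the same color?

There are 3 × 7 = 21 (shape, color) combinations acting as pigeonholes.
With 21 × 2 = 42 tiles we could place exactly 2 in each, with no (shape, color) pair reaching 3.
One more forces some (shape, color) pair to hold 3, so 42 + 1 = 43.

43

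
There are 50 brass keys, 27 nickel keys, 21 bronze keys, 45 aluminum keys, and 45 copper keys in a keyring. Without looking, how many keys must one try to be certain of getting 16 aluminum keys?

To avoid aluminum keys as long as possible, exhaust the other 4 types first.
The worst case draws every non-aluminum key first: 50 + 27 + 21 + 45 = 143.
The next 16 draws are then forced to be aluminum, giving 143 + 16 = 159.

159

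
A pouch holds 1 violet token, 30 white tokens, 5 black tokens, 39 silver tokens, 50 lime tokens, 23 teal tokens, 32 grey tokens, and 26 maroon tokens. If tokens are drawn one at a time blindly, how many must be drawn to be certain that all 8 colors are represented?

The hardest color to obtain is violet: we could draw every other token first — 206 − 1 = 205 tokens — without a single violet one.
The next draw must be violet, so 205 + 1 = 206.

206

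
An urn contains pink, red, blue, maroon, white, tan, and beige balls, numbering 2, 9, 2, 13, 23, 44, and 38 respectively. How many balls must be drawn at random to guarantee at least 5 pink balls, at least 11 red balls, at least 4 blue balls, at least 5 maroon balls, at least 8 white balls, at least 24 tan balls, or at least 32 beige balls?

Each of the 7 colors has its own threshold; avoid all of them simultaneously.
The worst case stops just short of every target: all 2 pink, all 9 red, all 2 blue, 4 maroon, 7 white, 23 tan, 31 beige — 2 + 9 + 2 + 4 + 7 + 23 + 31 = 78 balls.
One more ball must push some color to its target, so 78 + 1 = 79.

79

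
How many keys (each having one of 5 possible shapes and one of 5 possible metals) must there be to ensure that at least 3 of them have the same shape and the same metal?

51

There are 5 × 5 = 25 (shape, metal) combinations acting as pigeonholes.
With 25 × 2 = 50 keys we could place exactly 2 in each, with no (shape, metal) pair reaching 3.
One more forces some (shape, metal) pair to hold 3, so 50 + 1 = 51.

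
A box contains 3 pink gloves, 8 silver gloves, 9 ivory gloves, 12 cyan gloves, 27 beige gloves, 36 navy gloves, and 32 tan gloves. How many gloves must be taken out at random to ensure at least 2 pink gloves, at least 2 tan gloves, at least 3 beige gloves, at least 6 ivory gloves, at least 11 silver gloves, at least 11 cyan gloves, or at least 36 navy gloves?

Each of the 7 colors has its own threshold; avoid all of them simultaneously.
The worst case stops just short of every target: 1 pink, all 8 silver, 5 ivory, 10 cyan, 2 beige, 35 navy, 1 tan — 1 + 8 + 5 + 10 + 2 + 35 + 1 = 62 gloves.
One more glove must push some color to its target, so 62 + 1 = 63.

63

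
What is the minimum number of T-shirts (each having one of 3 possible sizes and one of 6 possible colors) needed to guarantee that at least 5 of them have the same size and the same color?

There are 3 × 6 = 18 (size, color) combinations acting as pigeonholes.
With 18 × 4 = 72 T-shirts we could place exactly 4 in each, with no (size, color) pair reaching 5.
One more forces some (size, color) pair to hold 5, so 72 + 1 = 73.

73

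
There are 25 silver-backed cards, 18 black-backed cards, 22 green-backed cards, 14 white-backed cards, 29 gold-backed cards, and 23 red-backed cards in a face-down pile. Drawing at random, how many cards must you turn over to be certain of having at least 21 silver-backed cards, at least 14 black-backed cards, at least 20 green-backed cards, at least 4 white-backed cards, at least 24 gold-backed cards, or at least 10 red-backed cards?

Each of the 6 back colors has its own threshold; avoid all of them simultaneously.
The worst case stops just short of every target: 20 silver-backed, 13 black-backed, 19 green-backed, 3 white-backed, 23 gold-backed, 9 red-backed — 20 + 13 + 19 + 3 + 23 + 9 = 87 cards.
One more card must push some back color to its target, so 87 + 1 = 88.

88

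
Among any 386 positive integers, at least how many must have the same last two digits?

4

There are 100 possible two-digit endings, which serve as the pigeonholes.
If each of the 100 possible two-digit endings held at most 3, the total would be at most 100 × 3 = 300 < 386, a contradiction.
So at least one holds ⌈386/100⌉ = 4.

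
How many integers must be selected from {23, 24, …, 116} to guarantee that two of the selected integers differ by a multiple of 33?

34

Group the integers by remainder mod 33; there are 33 residue classes, each nonempty in this range.
Choosing one from each class (33 integers) avoids any shared remainder.
One more choice must repeat a class, so two differ by a multiple of 33. Hence 33 + 1 = 34.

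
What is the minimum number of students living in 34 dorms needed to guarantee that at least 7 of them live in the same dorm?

There are 34 dorms acting as pigeonholes.
With 34 × 6 = 204 students we could place exactly 6 in each, with no class reaching 7.
One more forces some class to hold 7, so 204 + 1 = 205.

205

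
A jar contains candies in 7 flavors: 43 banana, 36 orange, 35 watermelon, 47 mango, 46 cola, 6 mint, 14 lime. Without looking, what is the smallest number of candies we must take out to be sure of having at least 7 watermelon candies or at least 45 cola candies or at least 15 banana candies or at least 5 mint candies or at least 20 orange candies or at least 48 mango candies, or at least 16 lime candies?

149

Each of the 7 flavors has its own threshold; avoid all of them simultaneously.
The worst case stops just short of every target: 14 banana, 19 orange, 6 watermelon, 47 mango, 44 cola, 4 mint, all 14 lime — 14 + 19 + 6 + 47 + 44 + 4 + 14 = 148 candies.
One more candy must push some flavor to its target, so 148 + 1 = 149.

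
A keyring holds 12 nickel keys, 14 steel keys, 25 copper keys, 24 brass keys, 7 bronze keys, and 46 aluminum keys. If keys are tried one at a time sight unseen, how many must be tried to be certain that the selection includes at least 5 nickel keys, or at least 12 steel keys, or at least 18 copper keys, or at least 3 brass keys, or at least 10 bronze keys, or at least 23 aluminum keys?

64

Each of the 6 types has its own threshold; avoid all of them simultaneously.
The worst case stops just short of every target: 4 nickel, 11 steel, 17 copper, 2 brass, all 7 bronze, 22 aluminum — 4 + 11 + 17 + 2 + 7 + 22 = 63 keys.
One more key must push some type to its target, so 63 + 1 = 64.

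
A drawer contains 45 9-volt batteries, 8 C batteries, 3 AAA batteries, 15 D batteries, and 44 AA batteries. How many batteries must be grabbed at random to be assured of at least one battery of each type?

113

The hardest type to obtain is AAA: we could draw every other battery first — 115 − 3 = 112 batteries — without a single AAA one.
The next draw must be AAA, so 112 + 1 = 113.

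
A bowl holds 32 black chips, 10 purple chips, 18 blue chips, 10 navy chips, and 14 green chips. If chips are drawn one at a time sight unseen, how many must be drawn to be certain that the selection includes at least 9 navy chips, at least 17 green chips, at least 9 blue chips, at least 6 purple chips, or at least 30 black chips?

65

Each of the 5 colors has its own threshold; avoid all of them simultaneously.
The worst case stops just short of every target: 29 black, 5 purple, 8 blue, 8 navy, all 14 green — 29 + 5 + 8 + 8 + 14 = 64 chips.
One more chip must push some color to its target, so 64 + 1 = 65.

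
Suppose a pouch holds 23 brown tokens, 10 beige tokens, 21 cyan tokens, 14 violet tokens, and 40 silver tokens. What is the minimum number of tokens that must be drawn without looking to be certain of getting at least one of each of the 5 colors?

The hardest color to obtain is beige: we could draw every other token first — 108 − 10 = 98 tokens — without a single beige one.
The next draw must be beige, so 98 + 1 = 99.

99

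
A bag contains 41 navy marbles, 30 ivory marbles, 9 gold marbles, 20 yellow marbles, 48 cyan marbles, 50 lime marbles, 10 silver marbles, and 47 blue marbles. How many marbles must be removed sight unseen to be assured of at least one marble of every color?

The hardest color to obtain is gold: we could draw every other marble first — 255 − 9 = 246 marbles — without a single gold one.
The next draw must be gold, so 246 + 1 = 247.

247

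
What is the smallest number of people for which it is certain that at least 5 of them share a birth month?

There are 12 months of the year acting as pigeonholes.
With 12 × 4 = 48 people we could place exactly 4 in each, with no class reaching 5.
One more forces some class to hold 5, so 48 + 1 = 49.

49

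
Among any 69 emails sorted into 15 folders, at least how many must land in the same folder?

5

The 69 emails fall into 15 folders.
If each of the 15 folders held at most 4, the total would be at most 15 × 4 = 60 < 69, a contradiction.
So at least one holds ⌈69/15⌉ = 5.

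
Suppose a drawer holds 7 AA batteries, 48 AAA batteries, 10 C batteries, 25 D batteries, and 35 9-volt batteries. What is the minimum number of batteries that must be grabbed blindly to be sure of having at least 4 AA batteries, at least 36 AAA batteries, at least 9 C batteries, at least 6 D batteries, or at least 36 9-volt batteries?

The worst case stops just short of every target: 3 AA, 35 AAA, 8 C, 5 D, 35 9-volt — 3 + 35 + 8 + 5 + 35 = 86 batteries.
One more battery must push some type to its target, so 86 + 1 = 87.

87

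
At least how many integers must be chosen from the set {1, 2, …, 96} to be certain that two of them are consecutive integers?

49

Partition {1, …, 96} into 48 pairs: {1,2}, {3,4}, …, {95,96}.
Choosing 48 integers — say the 48 even numbers 2, 4, …, 96 — takes one from each pair and avoids the property.
Choosing 49 forces two into the same pair by pigeonhole, and those are consecutive. So 49.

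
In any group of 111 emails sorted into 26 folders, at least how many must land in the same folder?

5

If each of the 26 folders held at most 4, the total would be at most 26 × 4 = 104 < 111, a contradiction.
So at least one holds ⌈111/26⌉ = 5.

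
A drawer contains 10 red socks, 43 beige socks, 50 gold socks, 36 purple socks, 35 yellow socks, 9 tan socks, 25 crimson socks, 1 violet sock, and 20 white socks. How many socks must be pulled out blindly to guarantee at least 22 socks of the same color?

146

Treat the 9 colors as pigeonholes.
In the worst case we take at most 21 of each color, but all 10 red, all 9 tan, all 1 violet, and all 20 white (fewer than 21), giving 10 + 21 + 21 + 21 + 21 + 9 + 21 + 1 + 20 = 145.
One more sock then forces some color to 22, so 145 + 1 = 146.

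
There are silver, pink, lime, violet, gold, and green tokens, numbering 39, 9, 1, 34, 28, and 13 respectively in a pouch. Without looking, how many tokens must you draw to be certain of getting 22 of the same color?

87

In the worst case we take at most 21 of each color, but all 9 pink, all 1 lime, and all 13 green (fewer than 21), giving 21 + 9 + 1 + 21 + 21 + 13 = 86.
One more token then forces some color to 22, so 86 + 1 = 87.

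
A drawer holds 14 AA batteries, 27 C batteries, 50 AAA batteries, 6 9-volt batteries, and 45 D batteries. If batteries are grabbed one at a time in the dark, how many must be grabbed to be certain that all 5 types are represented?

137

The hardest type to obtain is 9-volt: we could draw every other battery first — 142 − 6 = 136 batteries — without a single 9-volt one.
The next draw must be 9-volt, so 136 + 1 = 137.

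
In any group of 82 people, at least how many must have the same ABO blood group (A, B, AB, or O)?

21

The 82 people fall into 4 ABO blood groups.
If each of the 4 ABO blood groups held at most 20, the total would be at most 4 × 20 = 80 < 82, a contradiction.
So at least one holds ⌈82/4⌉ = 21.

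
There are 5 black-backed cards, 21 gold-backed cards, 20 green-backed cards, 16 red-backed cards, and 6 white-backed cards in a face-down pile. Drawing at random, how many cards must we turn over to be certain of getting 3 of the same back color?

The worst case takes 2 cards of each back color without reaching 3 of any: 5 × 2 = 10.
The next card must bring some back color to 3, so 10 + 1 = 11.

11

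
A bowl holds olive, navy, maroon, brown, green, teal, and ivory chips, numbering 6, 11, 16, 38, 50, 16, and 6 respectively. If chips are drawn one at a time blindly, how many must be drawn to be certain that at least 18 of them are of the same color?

90

In the worst case we take at most 17 of each color, but all 6 olive, all 11 navy, all 16 maroon, all 16 teal, and all 6 ivory (fewer than 17), giving 6 + 11 + 16 + 17 + 17 + 16 + 6 = 89.
One more chip then forces some color to 18, so 89 + 1 = 90.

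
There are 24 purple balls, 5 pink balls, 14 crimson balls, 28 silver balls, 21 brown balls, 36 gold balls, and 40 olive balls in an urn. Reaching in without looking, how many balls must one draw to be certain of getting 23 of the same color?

129

In the worst case we take at most 22 of each color, but all 5 pink, all 14 crimson, and all 21 brown (fewer than 22), giving 22 + 5 + 14 + 22 + 21 + 22 + 22 = 128.
One more ball then forces some color to 23, so 128 + 1 = 129.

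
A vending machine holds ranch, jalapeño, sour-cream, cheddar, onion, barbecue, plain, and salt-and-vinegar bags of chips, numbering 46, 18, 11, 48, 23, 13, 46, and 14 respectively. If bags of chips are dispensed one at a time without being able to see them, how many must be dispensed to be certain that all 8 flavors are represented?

209

The hardest flavor to obtain is sour-cream: we could draw every other bag of chips first — 219 − 11 = 208 bags of chips — without a single sour-cream one.
The next draw must be sour-cream, so 208 + 1 = 209.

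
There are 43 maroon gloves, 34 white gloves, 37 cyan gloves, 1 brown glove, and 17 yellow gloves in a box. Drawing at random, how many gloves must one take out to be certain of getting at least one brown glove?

To avoid brown gloves as long as possible, exhaust the other 4 colors first.
The worst case draws every non-brown glove first: 43 + 34 + 37 + 17 = 131.
The next draw is then forced to be brown, giving 131 + 1 = 132.

132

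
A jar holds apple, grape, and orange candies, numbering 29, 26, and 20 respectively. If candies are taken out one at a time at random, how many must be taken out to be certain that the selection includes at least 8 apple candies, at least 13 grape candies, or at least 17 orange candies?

Each of the 3 flavors has its own threshold; avoid all of them simultaneously.
The worst case stops just short of every target: 7 apple, 12 grape, 16 orange — 7 + 12 + 16 = 35 candies.
One more candy must push some flavor to its target, so 35 + 1 = 36.

36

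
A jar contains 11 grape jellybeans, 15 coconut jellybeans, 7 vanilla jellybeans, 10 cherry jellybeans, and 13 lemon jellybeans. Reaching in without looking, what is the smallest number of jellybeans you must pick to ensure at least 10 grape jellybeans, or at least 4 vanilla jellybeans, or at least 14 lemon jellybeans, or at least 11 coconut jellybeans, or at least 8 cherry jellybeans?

The worst case stops just short of every target: 9 grape, 10 coconut, 3 vanilla, 7 cherry, 13 lemon — 9 + 10 + 3 + 7 + 13 = 42 jellybeans.
One more jellybean must push some flavor to its target, so 42 + 1 = 43.

43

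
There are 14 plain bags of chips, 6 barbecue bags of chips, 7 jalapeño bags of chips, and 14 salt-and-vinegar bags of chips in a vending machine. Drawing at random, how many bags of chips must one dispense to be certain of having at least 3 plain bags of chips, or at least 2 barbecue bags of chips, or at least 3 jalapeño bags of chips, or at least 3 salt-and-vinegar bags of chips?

8

The worst case stops just short of every target: 2 plain, 1 barbecue, 2 jalapeño, 2 salt-and-vinegar — 2 + 1 + 2 + 2 = 7 bags of chips.
One more bag of chips must push some flavor to its target, so 7 + 1 = 8.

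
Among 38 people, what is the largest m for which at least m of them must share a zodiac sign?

If each of the 12 zodiac signs held at most 3, the total would be at most 12 × 3 = 36 < 38, a contradiction.
So at least one holds ⌈38/12⌉ = 4.

4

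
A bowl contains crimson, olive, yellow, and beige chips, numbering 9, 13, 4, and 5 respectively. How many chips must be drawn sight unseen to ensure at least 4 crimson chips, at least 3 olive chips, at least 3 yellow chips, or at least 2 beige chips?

9

Each of the 4 colors has its own threshold; avoid all of them simultaneously.
The worst case stops just short of every target: 3 crimson, 2 olive, 2 yellow, 1 beige — 3 + 2 + 2 + 1 = 8 chips.
One more chip must push some color to its target, so 8 + 1 = 9.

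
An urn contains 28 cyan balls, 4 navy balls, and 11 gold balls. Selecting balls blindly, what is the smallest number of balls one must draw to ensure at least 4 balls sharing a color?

The worst case takes 3 balls of each color without reaching 4 of any: 3 × 3 = 9.
The next ball must bring some color to 4, so 9 + 1 = 10.

10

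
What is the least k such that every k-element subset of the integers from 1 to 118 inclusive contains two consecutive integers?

Partition {1, …, 118} into 59 pairs: {1,2}, {3,4}, …, {117,118}.
Choosing 59 integers — say the 59 even numbers 2, 4, …, 118 — takes one from each pair and avoids the property.
Choosing 60 forces two into the same pair by pigeonhole, and those are consecutive. So 60.

60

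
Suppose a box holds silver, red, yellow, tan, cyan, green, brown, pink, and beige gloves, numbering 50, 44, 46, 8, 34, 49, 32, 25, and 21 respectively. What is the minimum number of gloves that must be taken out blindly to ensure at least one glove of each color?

The hardest color to obtain is tan: we could draw every other glove first — 309 − 8 = 301 gloves — without a single tan one.
The next draw must be tan, so 301 + 1 = 302.

302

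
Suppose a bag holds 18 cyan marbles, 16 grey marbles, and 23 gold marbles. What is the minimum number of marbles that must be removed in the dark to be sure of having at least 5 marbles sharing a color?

13

Treat the 3 colors as pigeonholes.
The worst case takes 4 marbles of each color without reaching 5 of any: 3 × 4 = 12.
The next marble must bring some color to 5, so 12 + 1 = 13.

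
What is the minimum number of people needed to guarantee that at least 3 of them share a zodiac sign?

25

There are 12 zodiac signs acting as pigeonholes.
With 12 × 2 = 24 people we could place exactly 2 in each, with no class reaching 3.
One more forces some class to hold 3, so 24 + 1 = 25.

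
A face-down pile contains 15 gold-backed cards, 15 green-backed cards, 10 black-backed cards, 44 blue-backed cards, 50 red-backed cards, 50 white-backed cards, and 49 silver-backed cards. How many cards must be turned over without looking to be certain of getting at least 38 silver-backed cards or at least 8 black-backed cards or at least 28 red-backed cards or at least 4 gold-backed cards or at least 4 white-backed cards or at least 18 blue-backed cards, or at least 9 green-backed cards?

The worst case stops just short of every target: 3 gold-backed, 8 green-backed, 7 black-backed, 17 blue-backed, 27 red-backed, 3 white-backed, 37 silver-backed — 3 + 8 + 7 + 17 + 27 + 3 + 37 = 102 cards.
One more card must push some back color to its target, so 102 + 1 = 103.

103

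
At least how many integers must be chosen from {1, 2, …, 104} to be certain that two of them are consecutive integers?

Partition {1, …, 104} into 52 pairs: {1,2}, {3,4}, …, {103,104}.
Choosing 52 integers — say the 52 even numbers 2, 4, …, 104 — takes one from each pair and avoids the property.
Choosing 53 forces two into the same pair by pigeonhole, and those are consecutive. So 53.

53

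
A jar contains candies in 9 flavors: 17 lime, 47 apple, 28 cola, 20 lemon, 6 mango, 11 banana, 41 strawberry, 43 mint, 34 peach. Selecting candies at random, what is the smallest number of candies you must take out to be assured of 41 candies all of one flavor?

Treat the 9 flavors as pigeonholes.
In the worst case we take at most 40 of each flavor, but all 17 lime, all 28 cola, all 20 lemon, all 6 mango, all 11 banana, and all 34 peach (fewer than 40), giving 17 + 40 + 28 + 20 + 6 + 11 + 40 + 40 + 34 = 236.
One more candy then forces some flavor to 41, so 236 + 1 = 237.

237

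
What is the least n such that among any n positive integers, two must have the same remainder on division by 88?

Two integers differ by a multiple of 88 exactly when they share a remainder mod 88.
There are 88 residue classes mod 88, so 88 integers can all lie in distinct classes.
One more integer must repeat a residue, giving a difference divisible by 88. So n = 88 + 1 = 89.

89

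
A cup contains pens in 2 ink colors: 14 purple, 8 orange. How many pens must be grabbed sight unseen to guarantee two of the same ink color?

Treat the 2 ink colors as pigeonholes.
The worst case takes 1 pen of each ink color without reaching 2 of any: 2 × 1 = 2.
The next pen must bring some ink color to 2, so 2 + 1 = 3.

3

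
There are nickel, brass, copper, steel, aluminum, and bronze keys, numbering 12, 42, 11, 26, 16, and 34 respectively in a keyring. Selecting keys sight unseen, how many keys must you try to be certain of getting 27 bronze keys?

The worst case draws every non-bronze key first: 12 + 42 + 11 + 26 + 16 = 107.
The next 27 draws are then forced to be bronze, giving 107 + 27 = 134.

134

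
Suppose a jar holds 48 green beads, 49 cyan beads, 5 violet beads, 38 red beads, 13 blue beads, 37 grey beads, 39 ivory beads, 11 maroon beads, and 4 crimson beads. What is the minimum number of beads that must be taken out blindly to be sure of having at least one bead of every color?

241

The hardest color to obtain is crimson: we could draw every other bead first — 244 − 4 = 240 beads — without a single crimson one.
The next draw must be crimson, so 240 + 1 = 241.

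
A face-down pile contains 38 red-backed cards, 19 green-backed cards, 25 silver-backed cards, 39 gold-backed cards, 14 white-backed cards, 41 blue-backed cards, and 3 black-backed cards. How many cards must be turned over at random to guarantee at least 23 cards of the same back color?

Treat the 7 back colors as pigeonholes.
In the worst case we take at most 22 of each back color, but all 19 green-backed, all 14 white-backed, and all 3 black-backed (fewer than 22), giving 22 + 19 + 22 + 22 + 14 + 22 + 3 = 124.
One more card then forces some back color to 23, so 124 + 1 = 125.

125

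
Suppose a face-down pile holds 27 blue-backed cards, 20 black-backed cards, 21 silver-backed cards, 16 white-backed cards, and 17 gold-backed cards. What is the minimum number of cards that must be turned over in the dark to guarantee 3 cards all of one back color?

11

The worst case takes 2 cards of each back color without reaching 3 of any: 5 × 2 = 10.
The next card must bring some back color to 3, so 10 + 1 = 11.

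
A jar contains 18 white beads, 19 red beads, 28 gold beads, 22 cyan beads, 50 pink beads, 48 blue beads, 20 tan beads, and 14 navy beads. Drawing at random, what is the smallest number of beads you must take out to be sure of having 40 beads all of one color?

200

Treat the 8 colors as pigeonholes.
In the worst case we take at most 39 of each color, but all 18 white, all 19 red, all 28 gold, all 22 cyan, all 20 tan, and all 14 navy (fewer than 39), giving 18 + 19 + 28 + 22 + 39 + 39 + 20 + 14 = 199.
One more bead then forces some color to 40, so 199 + 1 = 200.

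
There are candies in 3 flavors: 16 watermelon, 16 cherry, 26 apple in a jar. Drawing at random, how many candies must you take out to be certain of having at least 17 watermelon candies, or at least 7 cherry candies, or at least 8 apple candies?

The worst case stops just short of every target: 16 watermelon, 6 cherry, 7 apple — 16 + 6 + 7 = 29 candies.
One more candy must push some flavor to its target, so 29 + 1 = 30.

30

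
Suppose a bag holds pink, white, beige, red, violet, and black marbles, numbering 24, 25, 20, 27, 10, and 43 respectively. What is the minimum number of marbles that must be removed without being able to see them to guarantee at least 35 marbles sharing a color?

141

In the worst case we take at most 34 of each color, but all 24 pink, all 25 white, all 20 beige, all 27 red, and all 10 violet (fewer than 34), giving 24 + 25 + 20 + 27 + 10 + 34 = 140.
One more marble then forces some color to 35, so 140 + 1 = 141.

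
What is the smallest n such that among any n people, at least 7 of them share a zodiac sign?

There are 12 zodiac signs acting as pigeonholes.
With 12 × 6 = 72 people we could place exactly 6 in each, with no class reaching 7.
One more forces some class to hold 7, so 72 + 1 = 73.

73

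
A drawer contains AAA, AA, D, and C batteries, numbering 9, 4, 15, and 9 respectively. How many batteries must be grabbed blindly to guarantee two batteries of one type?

The worst case takes 1 battery of each type without reaching 2 of any: 4 × 1 = 4.
The next battery must bring some type to 2, so 4 + 1 = 5.

5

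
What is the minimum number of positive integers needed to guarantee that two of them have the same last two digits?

101

There are 100 possible two-digit endings acting as pigeonholes.
With 100 positive integers we could place one in each, avoiding any repeat.
One more forces some class to hold 2, so 100 + 1 = 101.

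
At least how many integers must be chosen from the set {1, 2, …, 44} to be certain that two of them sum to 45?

23

Partition {1, …, 44} into 22 pairs: {1,44}, {2,43}, …, {22,23}.
Choosing 22 integers — say the integers 1 through 22 — takes one from each pair and avoids the property.
Choosing 23 forces two into the same pair by pigeonhole, and those sum to 45. So 23.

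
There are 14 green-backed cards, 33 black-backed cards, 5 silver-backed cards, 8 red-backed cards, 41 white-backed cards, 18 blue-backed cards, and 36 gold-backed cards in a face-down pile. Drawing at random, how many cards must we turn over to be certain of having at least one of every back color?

151

The hardest back color to obtain is silver-backed: we could draw every other card first — 155 − 5 = 150 cards — without a single silver-backed one.
The next draw must be silver-backed, so 150 + 1 = 151.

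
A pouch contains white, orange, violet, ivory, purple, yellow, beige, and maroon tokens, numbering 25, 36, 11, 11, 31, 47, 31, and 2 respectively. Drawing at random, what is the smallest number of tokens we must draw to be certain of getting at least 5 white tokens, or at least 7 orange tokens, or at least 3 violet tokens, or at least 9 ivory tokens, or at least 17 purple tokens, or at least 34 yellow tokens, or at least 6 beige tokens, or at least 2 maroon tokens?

76

Each of the 8 colors has its own threshold; avoid all of them simultaneously.
The worst case stops just short of every target: 4 white, 6 orange, 2 violet, 8 ivory, 16 purple, 33 yellow, 5 beige, 1 maroon — 4 + 6 + 2 + 8 + 16 + 33 + 5 + 1 = 75 tokens.
One more token must push some color to its target, so 75 + 1 = 76.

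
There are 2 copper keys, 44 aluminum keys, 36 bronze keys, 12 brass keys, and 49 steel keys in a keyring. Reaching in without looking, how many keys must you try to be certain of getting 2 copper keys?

To avoid copper keys as long as possible, exhaust the other 4 types first.
The worst case draws every non-copper key first: 44 + 36 + 12 + 49 = 141.
The next 2 draws are then forced to be copper, giving 141 + 2 = 143.

143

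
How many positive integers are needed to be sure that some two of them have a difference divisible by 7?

8

Use the pigeonhole principle on residue classes: two integers differ by a multiple of 7 exactly when they share a remainder mod 7.
There are 7 residue classes mod 7, so 7 integers can all lie in distinct classes.
One more integer must repeat a residue, giving a difference divisible by 7. So n = 7 + 1 = 8.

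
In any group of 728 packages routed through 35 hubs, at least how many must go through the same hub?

21

The 728 packages fall into 35 hubs.
If each of the 35 hubs held at most 20, the total would be at most 35 × 20 = 700 < 728, a contradiction.
So at least one holds ⌈728/35⌉ = 21.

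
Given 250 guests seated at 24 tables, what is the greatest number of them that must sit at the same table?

The 250 guests fall into 24 tables.
If each of the 24 tables held at most 10, the total would be at most 24 × 10 = 240 < 250, a contradiction.
So at least one holds ⌈250/24⌉ = 11.

11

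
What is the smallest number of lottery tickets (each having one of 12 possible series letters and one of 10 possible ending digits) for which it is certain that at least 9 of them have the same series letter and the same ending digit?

961

There are 12 × 10 = 120 (series letter, ending digit) combinations acting as pigeonholes.
With 120 × 8 = 960 lottery tickets we could place exactly 8 in each, with no (series letter, ending digit) pair reaching 9.
One more forces some (series letter, ending digit) pair to hold 9, so 960 + 1 = 961.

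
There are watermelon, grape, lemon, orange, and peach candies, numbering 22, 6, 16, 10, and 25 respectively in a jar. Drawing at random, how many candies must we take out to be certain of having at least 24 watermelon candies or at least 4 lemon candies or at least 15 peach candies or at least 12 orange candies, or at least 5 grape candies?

Each of the 5 flavors has its own threshold; avoid all of them simultaneously.
The worst case stops just short of every target: all 22 watermelon, 4 grape, 3 lemon, all 10 orange, 14 peach — 22 + 4 + 3 + 10 + 14 = 53 candies.
One more candy must push some flavor to its target, so 53 + 1 = 54.

54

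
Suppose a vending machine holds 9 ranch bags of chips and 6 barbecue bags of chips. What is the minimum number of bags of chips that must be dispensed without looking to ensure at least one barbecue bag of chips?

The worst case draws every non-barbecue bag of chips first: 9.
The next draw is then forced to be barbecue, giving 9 + 1 = 10.

10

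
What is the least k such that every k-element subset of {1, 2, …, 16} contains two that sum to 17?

Partition {1, …, 16} into 8 pairs: {1,16}, {2,15}, …, {8,9}.
Choosing 8 integers — say the integers 1 through 8 — takes one from each pair and avoids the property.
Choosing 9 forces two into the same pair by pigeonhole, and those sum to 17. So 9.

9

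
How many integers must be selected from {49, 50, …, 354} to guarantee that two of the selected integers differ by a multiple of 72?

Group the integers by remainder mod 72; there are 72 residue classes, each nonempty in this range.
Choosing one from each class (72 integers) avoids any shared remainder.
One more choice must repeat a class, so two differ by a multiple of 72. Hence 72 + 1 = 73.

73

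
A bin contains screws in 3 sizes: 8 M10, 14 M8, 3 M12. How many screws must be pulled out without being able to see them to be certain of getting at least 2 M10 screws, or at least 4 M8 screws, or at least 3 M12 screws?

7

Each of the 3 sizes has its own threshold; avoid all of them simultaneously.
The worst case stops just short of every target: 1 M10, 3 M8, 2 M12 — 1 + 3 + 2 = 6 screws.
One more screw must push some size to its target, so 6 + 1 = 7.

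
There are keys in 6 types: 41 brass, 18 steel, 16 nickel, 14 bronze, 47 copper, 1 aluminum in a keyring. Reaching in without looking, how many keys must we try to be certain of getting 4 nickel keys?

To avoid nickel keys as long as possible, exhaust the other 5 types first.
The worst case draws every non-nickel key first: 41 + 18 + 14 + 47 + 1 = 121.
The next 4 draws are then forced to be nickel, giving 121 + 4 = 125.

125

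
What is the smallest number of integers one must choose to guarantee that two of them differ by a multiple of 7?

8

Two integers differ by a multiple of 7 exactly when they share a remainder mod 7.
There are 7 residue classes mod 7, so 7 integers can all lie in distinct classes.
One more integer must repeat a residue, giving a difference divisible by 7. So n = 7 + 1 = 8.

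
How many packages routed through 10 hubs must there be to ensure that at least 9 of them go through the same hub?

There are 10 hubs acting as pigeonholes.
With 10 × 8 = 80 packages we could place exactly 8 in each, with no class reaching 9.
One more forces some class to hold 9, so 80 + 1 = 81.

81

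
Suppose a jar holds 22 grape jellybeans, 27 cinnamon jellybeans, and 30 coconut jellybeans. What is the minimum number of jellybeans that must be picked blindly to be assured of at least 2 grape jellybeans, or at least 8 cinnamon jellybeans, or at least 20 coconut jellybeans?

Each of the 3 flavors has its own threshold; avoid all of them simultaneously.
The worst case stops just short of every target: 1 grape, 7 cinnamon, 19 coconut — 1 + 7 + 19 = 27 jellybeans.
One more jellybean must push some flavor to its target, so 27 + 1 = 28.

28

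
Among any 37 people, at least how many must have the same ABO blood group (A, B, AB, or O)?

There are 4 ABO blood groups, which serve as the pigeonholes.
If each of the 4 ABO blood groups held at most 9, the total would be at most 4 × 9 = 36 < 37, a contradiction.
So at least one holds ⌈37/4⌉ = 10.

10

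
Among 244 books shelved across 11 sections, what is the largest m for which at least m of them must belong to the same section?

23

The 244 books fall into 11 sections.
If each of the 11 sections held at most 22, the total would be at most 11 × 22 = 242 < 244, a contradiction.
So at least one holds ⌈244/11⌉ = 23.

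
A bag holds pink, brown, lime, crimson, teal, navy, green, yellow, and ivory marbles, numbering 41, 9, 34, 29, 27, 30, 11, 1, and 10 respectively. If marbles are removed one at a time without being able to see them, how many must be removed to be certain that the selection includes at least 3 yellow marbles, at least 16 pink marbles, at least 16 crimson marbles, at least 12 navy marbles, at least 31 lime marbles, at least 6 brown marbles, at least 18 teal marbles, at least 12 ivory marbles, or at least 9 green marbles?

113

The worst case stops just short of every target: 15 pink, 5 brown, 30 lime, 15 crimson, 17 teal, 11 navy, 8 green, all 1 yellow, all 10 ivory — 15 + 5 + 30 + 15 + 17 + 11 + 8 + 1 + 10 = 112 marbles.
One more marble must push some color to its target, so 112 + 1 = 113.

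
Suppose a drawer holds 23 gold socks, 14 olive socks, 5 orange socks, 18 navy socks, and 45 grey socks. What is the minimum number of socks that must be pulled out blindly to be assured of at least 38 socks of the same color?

In the worst case we take at most 37 of each color, but all 23 gold, all 14 olive, all 5 orange, and all 18 navy (fewer than 37), giving 23 + 14 + 5 + 18 + 37 = 97.
One more sock then forces some color to 38, so 97 + 1 = 98.

98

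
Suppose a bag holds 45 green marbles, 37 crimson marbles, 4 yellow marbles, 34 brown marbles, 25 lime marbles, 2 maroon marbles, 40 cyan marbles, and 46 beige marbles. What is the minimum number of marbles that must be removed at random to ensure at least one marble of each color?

The hardest color to obtain is maroon: we could draw every other marble first — 233 − 2 = 231 marbles — without a single maroon one.
The next draw must be maroon, so 231 + 1 = 232.

232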